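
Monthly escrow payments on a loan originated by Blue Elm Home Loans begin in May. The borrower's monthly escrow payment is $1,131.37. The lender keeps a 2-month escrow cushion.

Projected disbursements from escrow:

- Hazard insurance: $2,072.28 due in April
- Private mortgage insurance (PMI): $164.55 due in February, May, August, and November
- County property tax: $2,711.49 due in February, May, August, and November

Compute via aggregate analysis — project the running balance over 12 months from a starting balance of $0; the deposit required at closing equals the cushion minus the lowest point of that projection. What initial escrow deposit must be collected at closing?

$4,007.41

Cushion = 2 × $1,131.37 = $2,262.74
Trial balance (start $0, +$1,131.37 each month, − disbursements):
  May: +$1,131.37 − $2,876.04 → -$1,744.67
  Jun: +$1,131.37 → -$613.30
  Jul: +$1,131.37 → $518.07
  Aug: +$1,131.37 − $2,876.04 → -$1,226.60
  Sep: +$1,131.37 → -$95.23
  Oct: +$1,131.37 → $1,036.14
  Nov: +$1,131.37 − $2,876.04 → -$708.53
  Dec: +$1,131.37 → $422.84
  Jan: +$1,131.37 → $1,554.21
  Feb: +$1,131.37 − $2,876.04 → -$190.46
  Mar: +$1,131.37 → $940.91
  Apr: +$1,131.37 − $2,072.28 → $0.00
Lowest trial balance = -$1,744.67 (May)
Initial deposit = cushion − low point = $2,262.74 − (-$1,744.67) = $4,007.41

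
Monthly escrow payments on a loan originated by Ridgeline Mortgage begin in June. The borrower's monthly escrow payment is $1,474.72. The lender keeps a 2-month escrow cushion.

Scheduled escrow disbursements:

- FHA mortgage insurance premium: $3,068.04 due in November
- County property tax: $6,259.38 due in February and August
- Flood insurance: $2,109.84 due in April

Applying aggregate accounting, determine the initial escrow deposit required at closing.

Cushion = 2 × $1,474.72 = $2,949.44
Trial balance (start $0, +$1,474.72 each month, − disbursements):
  Jun: +$1,474.72 → $1,474.72
  Jul: +$1,474.72 → $2,949.44
  Aug: +$1,474.72 − $6,259.38 → -$1,835.22
  Sep: +$1,474.72 → -$360.50
  Oct: +$1,474.72 → $1,114.22
  Nov: +$1,474.72 − $3,068.04 → -$479.10
  Dec: +$1,474.72 → $995.62
  Jan: +$1,474.72 → $2,470.34
  Feb: +$1,474.72 − $6,259.38 → -$2,314.32
  Mar: +$1,474.72 → -$839.60
  Apr: +$1,474.72 − $2,109.84 → -$1,474.72
  May: +$1,474.72 → $0.00
Lowest trial balance = -$2,314.32 (Feb)
Initial deposit = cushion − low point = $2,949.44 − (-$2,314.32) = $5,263.76

$5,263.76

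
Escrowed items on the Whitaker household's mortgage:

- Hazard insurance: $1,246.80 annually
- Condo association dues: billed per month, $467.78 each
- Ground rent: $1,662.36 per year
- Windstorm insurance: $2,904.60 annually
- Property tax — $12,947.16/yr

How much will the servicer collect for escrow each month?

Hazard insurance — $1,246.80
Condo association dues — $467.78 × 12 = $5,613.36
Ground rent — $1,662.36
Windstorm insurance — $2,904.60
Property tax — $12,947.16
Total per year = $1,246.80 + $5,613.36 + $1,662.36 + $2,904.60 + $12,947.16 = $24,374.28
Base monthly escrow = $24,374.28 ÷ 12 = $2,031.19

$2,031.19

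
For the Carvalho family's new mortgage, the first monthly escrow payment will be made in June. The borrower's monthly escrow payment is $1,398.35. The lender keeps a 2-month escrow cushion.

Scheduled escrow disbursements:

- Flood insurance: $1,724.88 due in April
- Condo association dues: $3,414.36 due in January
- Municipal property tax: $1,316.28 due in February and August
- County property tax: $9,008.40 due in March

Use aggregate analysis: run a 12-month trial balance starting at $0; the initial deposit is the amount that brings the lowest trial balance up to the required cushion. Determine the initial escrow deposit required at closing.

$4,195.05

Cushion = 2 × $1,398.35 = $2,796.70
Trial balance (start $0, +$1,398.35 each month, − disbursements):
  Jun: +$1,398.35 → $1,398.35
  Jul: +$1,398.35 → $2,796.70
  Aug: +$1,398.35 − $1,316.28 → $2,878.77
  Sep: +$1,398.35 → $4,277.12
  Oct: +$1,398.35 → $5,675.47
  Nov: +$1,398.35 → $7,073.82
  Dec: +$1,398.35 → $8,472.17
  Jan: +$1,398.35 − $3,414.36 → $6,456.16
  Feb: +$1,398.35 − $1,316.28 → $6,538.23
  Mar: +$1,398.35 − $9,008.40 → -$1,071.82
  Apr: +$1,398.35 − $1,724.88 → -$1,398.35
  May: +$1,398.35 → $0.00
Lowest trial balance = -$1,398.35 (Apr)
Initial deposit = cushion − low point = $2,796.70 − (-$1,398.35) = $4,195.05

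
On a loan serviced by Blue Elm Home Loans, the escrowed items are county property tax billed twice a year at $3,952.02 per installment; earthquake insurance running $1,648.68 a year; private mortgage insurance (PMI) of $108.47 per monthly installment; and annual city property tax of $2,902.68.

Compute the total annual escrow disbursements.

County property tax = $3,952.02 × 2 = $7,904.04/yr
Earthquake insurance = $1,648.68/yr
Private mortgage insurance (PMI) = $108.47 × 12 = $1,301.64/yr
City property tax = $2,902.68/yr
Annual escrow total = $13,757.04

$13,757.04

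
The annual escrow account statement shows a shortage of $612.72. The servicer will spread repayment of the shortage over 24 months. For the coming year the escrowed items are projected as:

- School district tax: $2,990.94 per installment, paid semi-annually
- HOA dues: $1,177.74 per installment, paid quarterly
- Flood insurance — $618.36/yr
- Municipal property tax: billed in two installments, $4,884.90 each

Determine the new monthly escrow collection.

School district tax = $2,990.94 × 2 = $5,981.88 per year
HOA dues = $1,177.74 × 4 = $4,710.96 per year
Flood insurance = $618.36 per year
Municipal property tax = $4,884.90 × 2 = $9,769.80 per year
Combined annual = $5,981.88 + $4,710.96 + $618.36 + $9,769.80 = $21,081.00
Per month = $21,081.00 ÷ 12 = $1,756.75
Shortage per month = $612.72 / 24 = $25.53
New monthly escrow = $1,756.75 + $25.53 = $1,782.28

$1,782.28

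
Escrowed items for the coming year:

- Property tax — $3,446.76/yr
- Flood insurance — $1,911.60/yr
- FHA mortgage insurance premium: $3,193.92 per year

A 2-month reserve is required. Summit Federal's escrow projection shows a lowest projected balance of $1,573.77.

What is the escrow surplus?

Property tax: $3,446.76 annually
Flood insurance: $1,911.60 annually
FHA mortgage insurance premium: $3,193.92 annually
Yearly total = $8,552.28
Per month = $8,552.28 ÷ 12 = $712.69
Required cushion = 2 × $712.69 = $1,425.38
Surplus = $1,573.77 − $1,425.38 = $148.39

$148.39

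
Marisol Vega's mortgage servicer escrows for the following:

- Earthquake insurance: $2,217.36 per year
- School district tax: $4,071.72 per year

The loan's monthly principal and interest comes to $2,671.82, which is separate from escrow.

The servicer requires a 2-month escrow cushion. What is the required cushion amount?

Earthquake insurance — $2,217.36 per year
School district tax — $4,071.72 per year
Yearly total = $2,217.36 + $4,071.72 = $6,289.08
Base monthly escrow = $6,289.08 / 12 = $524.09
Cushion = 2 × $524.09 = $1,048.18

$1,048.18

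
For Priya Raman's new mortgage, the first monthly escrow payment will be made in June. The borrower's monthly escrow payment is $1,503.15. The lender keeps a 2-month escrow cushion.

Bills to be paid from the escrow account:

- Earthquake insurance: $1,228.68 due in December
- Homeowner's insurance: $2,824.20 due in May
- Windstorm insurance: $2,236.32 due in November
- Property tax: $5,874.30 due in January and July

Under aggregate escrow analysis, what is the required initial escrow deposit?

Cushion = 2 × $1,503.15 = $3,006.30
Trial balance (start $0, +$1,503.15 each month, − disbursements):
  Jun: +$1,503.15 → $1,503.15
  Jul: +$1,503.15 − $5,874.30 → -$2,868.00
  Aug: +$1,503.15 → -$1,364.85
  Sep: +$1,503.15 → $138.30
  Oct: +$1,503.15 → $1,641.45
  Nov: +$1,503.15 − $2,236.32 → $908.28
  Dec: +$1,503.15 − $1,228.68 → $1,182.75
  Jan: +$1,503.15 − $5,874.30 → -$3,188.40
  Feb: +$1,503.15 → -$1,685.25
  Mar: +$1,503.15 → -$182.10
  Apr: +$1,503.15 → $1,321.05
  May: +$1,503.15 − $2,824.20 → $0.00
Lowest trial balance = -$3,188.40 (Jan)
Initial deposit = cushion − low point = $3,006.30 − (-$3,188.40) = $6,194.70

$6,194.70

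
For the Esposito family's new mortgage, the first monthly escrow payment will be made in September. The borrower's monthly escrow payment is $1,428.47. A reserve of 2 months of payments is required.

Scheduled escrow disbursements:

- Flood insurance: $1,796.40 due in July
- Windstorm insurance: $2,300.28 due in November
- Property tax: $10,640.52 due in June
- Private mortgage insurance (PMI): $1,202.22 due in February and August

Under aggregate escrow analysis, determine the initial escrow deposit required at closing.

$3,083.19

Cushion = 2 × $1,428.47 = $2,856.94
Trial balance (start $0, +$1,428.47 each month, − disbursements):
  Sep: +$1,428.47 → $1,428.47
  Oct: +$1,428.47 → $2,856.94
  Nov: +$1,428.47 − $2,300.28 → $1,985.13
  Dec: +$1,428.47 → $3,413.60
  Jan: +$1,428.47 → $4,842.07
  Feb: +$1,428.47 − $1,202.22 → $5,068.32
  Mar: +$1,428.47 → $6,496.79
  Apr: +$1,428.47 → $7,925.26
  May: +$1,428.47 → $9,353.73
  Jun: +$1,428.47 − $10,640.52 → $141.68
  Jul: +$1,428.47 − $1,796.40 → -$226.25
  Aug: +$1,428.47 − $1,202.22 → $0.00
Lowest trial balance = -$226.25 (Jul)
Initial deposit = cushion − low point = $2,856.94 − (-$226.25) = $3,083.19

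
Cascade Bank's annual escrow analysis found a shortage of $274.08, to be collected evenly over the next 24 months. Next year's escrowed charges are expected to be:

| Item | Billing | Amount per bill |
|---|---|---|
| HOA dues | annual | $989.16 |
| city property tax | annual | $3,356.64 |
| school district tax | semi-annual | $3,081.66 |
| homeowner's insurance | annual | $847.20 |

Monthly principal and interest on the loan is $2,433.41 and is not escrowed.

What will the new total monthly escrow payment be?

$957.78

HOA dues = $989.16
City property tax = $3,356.64
School district tax = $3,081.66 × 2 = $6,163.32
Homeowner's insurance = $847.20
Annual escrow total = $11,356.32
Monthly escrow = $11,356.32 / 12 = $946.36
Monthly shortage recovery: $274.08 ÷ 24 = $11.42
Adjusted monthly = $946.36 + $11.42 = $957.78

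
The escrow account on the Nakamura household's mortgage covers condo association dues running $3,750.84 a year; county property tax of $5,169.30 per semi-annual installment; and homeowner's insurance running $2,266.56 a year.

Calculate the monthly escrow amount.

Condo association dues = $3,750.84
County property tax = $5,169.30 × 2 = $10,338.60
Homeowner's insurance = $2,266.56
Total per year = $3,750.84 + $10,338.60 + $2,266.56 = $16,356.00
Per month = $16,356.00 / 12 = $1,363.00

$1,363.00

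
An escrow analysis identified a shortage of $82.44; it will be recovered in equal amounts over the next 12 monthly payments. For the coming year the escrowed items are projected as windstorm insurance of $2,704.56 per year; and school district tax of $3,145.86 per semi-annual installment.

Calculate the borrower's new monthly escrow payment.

$756.56

Windstorm insurance — $2,704.56 annually
School district tax — $3,145.86 × 2 = $6,291.72 annually
Total per year = $8,996.28
Per month = $8,996.28 / 12 = $749.69
Shortage per month = $82.44 / 12 = $6.87
New monthly escrow = $749.69 + $6.87 = $756.56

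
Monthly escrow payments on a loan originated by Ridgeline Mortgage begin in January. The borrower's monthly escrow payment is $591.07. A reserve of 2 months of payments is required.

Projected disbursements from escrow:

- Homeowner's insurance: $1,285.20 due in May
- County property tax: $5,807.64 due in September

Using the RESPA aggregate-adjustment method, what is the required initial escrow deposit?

$2,955.35

Cushion = 2 × $591.07 = $1,182.14
Trial balance (start $0, +$591.07 each month, − disbursements):
  Jan: +$591.07 → $591.07
  Feb: +$591.07 → $1,182.14
  Mar: +$591.07 → $1,773.21
  Apr: +$591.07 → $2,364.28
  May: +$591.07 − $1,285.20 → $1,670.15
  Jun: +$591.07 → $2,261.22
  Jul: +$591.07 → $2,852.29
  Aug: +$591.07 → $3,443.36
  Sep: +$591.07 − $5,807.64 → -$1,773.21
  Oct: +$591.07 → -$1,182.14
  Nov: +$591.07 → -$591.07
  Dec: +$591.07 → $0.00
Lowest trial balance = -$1,773.21 (Sep)
Initial deposit = cushion − low point = $1,182.14 − (-$1,773.21) = $2,955.35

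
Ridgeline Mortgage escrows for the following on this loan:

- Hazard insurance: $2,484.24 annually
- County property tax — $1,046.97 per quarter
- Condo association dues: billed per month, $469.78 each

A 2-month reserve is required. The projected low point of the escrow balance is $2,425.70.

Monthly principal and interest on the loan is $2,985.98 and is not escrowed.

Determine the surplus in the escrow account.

$374.12

Hazard insurance — $2,484.24
County property tax — $1,046.97 × 4 = $4,187.88
Condo association dues — $469.78 × 12 = $5,637.36
Yearly total = $2,484.24 + $4,187.88 + $5,637.36 = $12,309.48
Per month = $12,309.48 ÷ 12 = $1,025.79
Required reserve = 2 × $1,025.79 = $2,051.58
Surplus = $2,425.70 − $2,051.58 = $374.12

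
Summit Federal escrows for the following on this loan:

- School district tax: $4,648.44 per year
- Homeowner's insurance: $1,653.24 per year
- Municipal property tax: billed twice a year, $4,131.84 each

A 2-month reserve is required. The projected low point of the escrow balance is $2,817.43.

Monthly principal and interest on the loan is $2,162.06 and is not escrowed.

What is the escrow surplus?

$389.87

School district tax — $4,648.44/yr
Homeowner's insurance — $1,653.24/yr
Municipal property tax — $4,131.84 × 2 = $8,263.68/yr
Yearly total = $14,565.36
Monthly escrow = $14,565.36 / 12 = $1,213.78
Required cushion = 2 × $1,213.78 = $2,427.56
Surplus = $2,817.43 − $2,427.56 = $389.87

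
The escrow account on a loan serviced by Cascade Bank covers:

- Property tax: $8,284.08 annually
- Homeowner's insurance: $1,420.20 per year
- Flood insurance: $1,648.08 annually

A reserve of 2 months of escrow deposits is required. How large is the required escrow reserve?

Property tax — $8,284.08/yr
Homeowner's insurance — $1,420.20/yr
Flood insurance — $1,648.08/yr
Annual escrow total = $11,352.36
Per month = $11,352.36 / 12 = $946.03
Reserve = 2 × $946.03 = $1,892.06

$1,892.06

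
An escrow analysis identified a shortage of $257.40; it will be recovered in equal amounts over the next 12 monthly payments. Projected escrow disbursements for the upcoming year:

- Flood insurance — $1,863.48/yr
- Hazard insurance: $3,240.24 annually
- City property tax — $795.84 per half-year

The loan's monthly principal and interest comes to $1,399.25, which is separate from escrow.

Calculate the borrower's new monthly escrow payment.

Flood insurance: $1,863.48/yr
Hazard insurance: $3,240.24/yr
City property tax: $795.84 × 2 = $1,591.68/yr
Total per year = $6,695.40
Base monthly escrow = $6,695.40 ÷ 12 = $557.95
Monthly shortage recovery: $257.40 / 12 = $21.45
New monthly escrow = $557.95 + $21.45 = $579.40

$579.40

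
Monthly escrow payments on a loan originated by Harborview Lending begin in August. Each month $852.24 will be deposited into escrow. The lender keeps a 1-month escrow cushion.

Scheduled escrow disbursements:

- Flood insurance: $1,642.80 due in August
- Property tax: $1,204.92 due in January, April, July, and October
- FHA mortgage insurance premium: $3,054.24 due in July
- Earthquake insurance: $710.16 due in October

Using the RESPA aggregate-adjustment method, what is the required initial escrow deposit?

$1,853.40

Cushion = 1 × $852.24 = $852.24
Trial balance (start $0, +$852.24 each month, − disbursements):
  Aug: +$852.24 − $1,642.80 → -$790.56
  Sep: +$852.24 → $61.68
  Oct: +$852.24 − $1,915.08 → -$1,001.16
  Nov: +$852.24 → -$148.92
  Dec: +$852.24 → $703.32
  Jan: +$852.24 − $1,204.92 → $350.64
  Feb: +$852.24 → $1,202.88
  Mar: +$852.24 → $2,055.12
  Apr: +$852.24 − $1,204.92 → $1,702.44
  May: +$852.24 → $2,554.68
  Jun: +$852.24 → $3,406.92
  Jul: +$852.24 − $4,259.16 → $0.00
Lowest trial balance = -$1,001.16 (Oct)
Initial deposit = cushion − low point = $852.24 − (-$1,001.16) = $1,853.40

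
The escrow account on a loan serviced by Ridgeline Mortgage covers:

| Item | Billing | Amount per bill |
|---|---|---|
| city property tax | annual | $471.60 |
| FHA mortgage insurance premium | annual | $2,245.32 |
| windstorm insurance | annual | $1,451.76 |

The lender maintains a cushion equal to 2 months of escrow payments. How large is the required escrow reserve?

City property tax: $471.60/yr
FHA mortgage insurance premium: $2,245.32/yr
Windstorm insurance: $1,451.76/yr
Combined annual = $4,168.68
Monthly = $4,168.68 ÷ 12 = $347.39
Reserve = 2 × $347.39 = $694.78

$694.78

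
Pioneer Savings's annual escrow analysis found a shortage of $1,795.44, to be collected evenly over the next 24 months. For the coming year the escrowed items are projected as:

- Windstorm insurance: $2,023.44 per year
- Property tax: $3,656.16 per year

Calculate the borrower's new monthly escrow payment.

Windstorm insurance — $2,023.44
Property tax — $3,656.16
Total annual escrow = $5,679.60
Per month = $5,679.60 / 12 = $473.30
Shortage spread = $1,795.44 ÷ 24 = $74.81/mo
New monthly escrow = $473.30 + $74.81 = $548.11

$548.11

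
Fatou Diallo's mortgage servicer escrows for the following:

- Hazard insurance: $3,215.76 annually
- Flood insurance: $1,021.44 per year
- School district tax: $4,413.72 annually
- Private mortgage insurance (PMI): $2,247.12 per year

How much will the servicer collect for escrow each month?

$908.17

Hazard insurance = $3,215.76
Flood insurance = $1,021.44
School district tax = $4,413.72
Private mortgage insurance (PMI) = $2,247.12
Total annual escrow = $3,215.76 + $1,021.44 + $4,413.72 + $2,247.12 = $10,898.04
Per month = $10,898.04 / 12 = $908.17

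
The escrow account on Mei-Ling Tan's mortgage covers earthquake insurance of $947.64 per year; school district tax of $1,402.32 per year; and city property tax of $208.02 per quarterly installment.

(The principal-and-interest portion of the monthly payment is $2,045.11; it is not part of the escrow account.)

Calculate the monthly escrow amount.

$265.17

Earthquake insurance — $947.64 per year
School district tax — $1,402.32 per year
City property tax — $208.02 × 4 = $832.08 per year
Total annual escrow = $947.64 + $1,402.32 + $832.08 = $3,182.04
Monthly = $3,182.04 ÷ 12 = $265.17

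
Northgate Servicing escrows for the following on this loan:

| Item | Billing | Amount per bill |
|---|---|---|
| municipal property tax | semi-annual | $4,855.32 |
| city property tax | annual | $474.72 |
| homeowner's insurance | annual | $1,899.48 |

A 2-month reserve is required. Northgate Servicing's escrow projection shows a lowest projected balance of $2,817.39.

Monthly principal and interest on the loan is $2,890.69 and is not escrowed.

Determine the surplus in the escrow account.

$803.25

Municipal property tax — $4,855.32 × 2 = $9,710.64 per year
City property tax — $474.72 per year
Homeowner's insurance — $1,899.48 per year
Yearly total = $12,084.84
Per month = $12,084.84 ÷ 12 = $1,007.07
Required cushion = 2 × $1,007.07 = $2,014.14
Excess over cushion: $2,817.39 − $2,014.14 = $803.25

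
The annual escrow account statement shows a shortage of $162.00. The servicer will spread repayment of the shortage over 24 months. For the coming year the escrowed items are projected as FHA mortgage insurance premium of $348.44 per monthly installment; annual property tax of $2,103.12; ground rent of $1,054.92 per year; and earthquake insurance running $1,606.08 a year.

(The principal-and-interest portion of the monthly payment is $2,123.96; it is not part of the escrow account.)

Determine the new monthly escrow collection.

$752.20

FHA mortgage insurance premium — $348.44 × 12 = $4,181.28 annually
Property tax — $2,103.12 annually
Ground rent — $1,054.92 annually
Earthquake insurance — $1,606.08 annually
Total per year = $4,181.28 + $2,103.12 + $1,054.92 + $1,606.08 = $8,945.40
Monthly = $8,945.40 / 12 = $745.45
Shortage spread = $162.00 ÷ 24 = $6.75/mo
Adjusted monthly = $745.45 + $6.75 = $752.20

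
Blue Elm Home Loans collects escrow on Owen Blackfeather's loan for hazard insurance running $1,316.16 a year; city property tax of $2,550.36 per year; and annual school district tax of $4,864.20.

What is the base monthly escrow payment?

Hazard insurance: $1,316.16/yr
City property tax: $2,550.36/yr
School district tax: $4,864.20/yr
Total annual escrow = $1,316.16 + $2,550.36 + $4,864.20 = $8,730.72
Base monthly escrow = $8,730.72 / 12 = $727.56

$727.56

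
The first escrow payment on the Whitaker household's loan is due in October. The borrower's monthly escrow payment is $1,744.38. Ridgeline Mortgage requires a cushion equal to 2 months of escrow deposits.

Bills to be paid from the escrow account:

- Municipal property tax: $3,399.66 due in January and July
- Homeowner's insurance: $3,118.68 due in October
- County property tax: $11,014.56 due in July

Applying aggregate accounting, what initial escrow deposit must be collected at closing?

Cushion = 2 × $1,744.38 = $3,488.76
Trial balance (start $0, +$1,744.38 each month, − disbursements):
  Oct: +$1,744.38 − $3,118.68 → -$1,374.30
  Nov: +$1,744.38 → $370.08
  Dec: +$1,744.38 → $2,114.46
  Jan: +$1,744.38 − $3,399.66 → $459.18
  Feb: +$1,744.38 → $2,203.56
  Mar: +$1,744.38 → $3,947.94
  Apr: +$1,744.38 → $5,692.32
  May: +$1,744.38 → $7,436.70
  Jun: +$1,744.38 → $9,181.08
  Jul: +$1,744.38 − $14,414.22 → -$3,488.76
  Aug: +$1,744.38 → -$1,744.38
  Sep: +$1,744.38 → $0.00
Lowest trial balance = -$3,488.76 (Jul)
Initial deposit = cushion − low point = $3,488.76 − (-$3,488.76) = $6,977.52

$6,977.52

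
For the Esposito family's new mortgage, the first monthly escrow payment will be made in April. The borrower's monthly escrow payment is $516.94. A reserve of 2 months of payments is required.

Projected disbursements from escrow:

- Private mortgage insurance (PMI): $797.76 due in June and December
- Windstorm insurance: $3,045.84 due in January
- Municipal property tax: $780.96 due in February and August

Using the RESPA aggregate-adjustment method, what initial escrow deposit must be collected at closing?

Cushion = 2 × $516.94 = $1,033.88
Trial balance (start $0, +$516.94 each month, − disbursements):
  Apr: +$516.94 → $516.94
  May: +$516.94 → $1,033.88
  Jun: +$516.94 − $797.76 → $753.06
  Jul: +$516.94 → $1,270.00
  Aug: +$516.94 − $780.96 → $1,005.98
  Sep: +$516.94 → $1,522.92
  Oct: +$516.94 → $2,039.86
  Nov: +$516.94 → $2,556.80
  Dec: +$516.94 − $797.76 → $2,275.98
  Jan: +$516.94 − $3,045.84 → -$252.92
  Feb: +$516.94 − $780.96 → -$516.94
  Mar: +$516.94 → $0.00
Lowest trial balance = -$516.94 (Feb)
Initial deposit = cushion − low point = $1,033.88 − (-$516.94) = $1,550.82

$1,550.82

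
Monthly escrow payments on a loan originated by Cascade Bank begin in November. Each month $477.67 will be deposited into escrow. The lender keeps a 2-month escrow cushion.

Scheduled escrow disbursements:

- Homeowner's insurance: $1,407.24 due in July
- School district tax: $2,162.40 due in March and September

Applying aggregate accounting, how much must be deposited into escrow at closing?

$1,433.01

Cushion = 2 × $477.67 = $955.34
Trial balance (start $0, +$477.67 each month, − disbursements):
  Nov: +$477.67 → $477.67
  Dec: +$477.67 → $955.34
  Jan: +$477.67 → $1,433.01
  Feb: +$477.67 → $1,910.68
  Mar: +$477.67 − $2,162.40 → $225.95
  Apr: +$477.67 → $703.62
  May: +$477.67 → $1,181.29
  Jun: +$477.67 → $1,658.96
  Jul: +$477.67 − $1,407.24 → $729.39
  Aug: +$477.67 → $1,207.06
  Sep: +$477.67 − $2,162.40 → -$477.67
  Oct: +$477.67 → $0.00
Lowest trial balance = -$477.67 (Sep)
Initial deposit = cushion − low point = $955.34 − (-$477.67) = $1,433.01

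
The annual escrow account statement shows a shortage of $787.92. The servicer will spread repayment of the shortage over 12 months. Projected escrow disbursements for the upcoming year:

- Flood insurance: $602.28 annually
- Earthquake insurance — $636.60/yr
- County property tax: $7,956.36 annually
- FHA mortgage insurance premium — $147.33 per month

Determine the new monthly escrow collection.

Flood insurance: $602.28 per year
Earthquake insurance: $636.60 per year
County property tax: $7,956.36 per year
FHA mortgage insurance premium: $147.33 × 12 = $1,767.96 per year
Total per year = $602.28 + $636.60 + $7,956.36 + $1,767.96 = $10,963.20
Monthly = $10,963.20 ÷ 12 = $913.60
Shortage per month = $787.92 ÷ 12 = $65.66
New monthly escrow = $913.60 + $65.66 = $979.26

$979.26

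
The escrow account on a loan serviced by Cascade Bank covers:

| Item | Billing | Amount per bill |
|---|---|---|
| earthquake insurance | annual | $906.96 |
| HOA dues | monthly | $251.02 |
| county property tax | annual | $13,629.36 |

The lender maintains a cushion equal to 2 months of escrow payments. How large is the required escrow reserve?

Earthquake insurance — $906.96/yr
HOA dues — $251.02 × 12 = $3,012.24/yr
County property tax — $13,629.36/yr
Annual escrow total = $17,548.56
Monthly = $17,548.56 / 12 = $1,462.38
Required cushion = 2 × $1,462.38 = $2,924.76

$2,924.76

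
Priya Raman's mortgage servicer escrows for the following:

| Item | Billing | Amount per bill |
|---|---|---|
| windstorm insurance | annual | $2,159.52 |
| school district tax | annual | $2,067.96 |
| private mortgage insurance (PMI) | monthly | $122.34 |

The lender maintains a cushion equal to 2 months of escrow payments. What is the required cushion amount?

$949.26

Windstorm insurance — $2,159.52 per year
School district tax — $2,067.96 per year
Private mortgage insurance (PMI) — $122.34 × 12 = $1,468.08 per year
Total annual escrow = $2,159.52 + $2,067.96 + $1,468.08 = $5,695.56
Per month = $5,695.56 ÷ 12 = $474.63
Reserve = 2 × $474.63 = $949.26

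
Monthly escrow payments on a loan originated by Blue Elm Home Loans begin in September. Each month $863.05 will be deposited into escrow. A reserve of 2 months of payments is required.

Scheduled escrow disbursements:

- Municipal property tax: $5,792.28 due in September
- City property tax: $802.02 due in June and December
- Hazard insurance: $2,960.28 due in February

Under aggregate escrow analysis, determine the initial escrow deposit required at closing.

$6,655.33

Cushion = 2 × $863.05 = $1,726.10
Trial balance (start $0, +$863.05 each month, − disbursements):
  Sep: +$863.05 − $5,792.28 → -$4,929.23
  Oct: +$863.05 → -$4,066.18
  Nov: +$863.05 → -$3,203.13
  Dec: +$863.05 − $802.02 → -$3,142.10
  Jan: +$863.05 → -$2,279.05
  Feb: +$863.05 − $2,960.28 → -$4,376.28
  Mar: +$863.05 → -$3,513.23
  Apr: +$863.05 → -$2,650.18
  May: +$863.05 → -$1,787.13
  Jun: +$863.05 − $802.02 → -$1,726.10
  Jul: +$863.05 → -$863.05
  Aug: +$863.05 → $0.00
Lowest trial balance = -$4,929.23 (Sep)
Initial deposit = cushion − low point = $1,726.10 − (-$4,929.23) = $6,655.33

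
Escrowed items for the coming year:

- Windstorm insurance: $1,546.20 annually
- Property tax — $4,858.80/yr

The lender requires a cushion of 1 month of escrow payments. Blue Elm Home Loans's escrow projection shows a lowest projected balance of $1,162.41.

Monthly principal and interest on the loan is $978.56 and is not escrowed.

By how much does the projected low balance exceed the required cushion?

Windstorm insurance — $1,546.20 annually
Property tax — $4,858.80 annually
Annual escrow total = $1,546.20 + $4,858.80 = $6,405.00
Monthly = $6,405.00 ÷ 12 = $533.75
Required reserve = 1 × $533.75 = $533.75
Excess over cushion: $1,162.41 − $533.75 = $628.66

$628.66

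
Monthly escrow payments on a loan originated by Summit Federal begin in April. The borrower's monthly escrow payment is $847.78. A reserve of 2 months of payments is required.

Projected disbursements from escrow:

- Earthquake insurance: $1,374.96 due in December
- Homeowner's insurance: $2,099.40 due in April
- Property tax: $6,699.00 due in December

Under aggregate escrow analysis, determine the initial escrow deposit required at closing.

$4,238.90

Cushion = 2 × $847.78 = $1,695.56
Trial balance (start $0, +$847.78 each month, − disbursements):
  Apr: +$847.78 − $2,099.40 → -$1,251.62
  May: +$847.78 → -$403.84
  Jun: +$847.78 → $443.94
  Jul: +$847.78 → $1,291.72
  Aug: +$847.78 → $2,139.50
  Sep: +$847.78 → $2,987.28
  Oct: +$847.78 → $3,835.06
  Nov: +$847.78 → $4,682.84
  Dec: +$847.78 − $8,073.96 → -$2,543.34
  Jan: +$847.78 → -$1,695.56
  Feb: +$847.78 → -$847.78
  Mar: +$847.78 → $0.00
Lowest trial balance = -$2,543.34 (Dec)
Initial deposit = cushion − low point = $1,695.56 − (-$2,543.34) = $4,238.90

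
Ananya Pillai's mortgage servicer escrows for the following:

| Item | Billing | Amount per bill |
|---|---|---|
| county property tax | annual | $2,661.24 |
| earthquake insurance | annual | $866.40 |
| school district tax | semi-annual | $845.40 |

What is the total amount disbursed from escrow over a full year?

County property tax: $2,661.24/yr
Earthquake insurance: $866.40/yr
School district tax: $845.40 × 2 = $1,690.80/yr
Annual escrow total = $2,661.24 + $866.40 + $1,690.80 = $5,218.44

$5,218.44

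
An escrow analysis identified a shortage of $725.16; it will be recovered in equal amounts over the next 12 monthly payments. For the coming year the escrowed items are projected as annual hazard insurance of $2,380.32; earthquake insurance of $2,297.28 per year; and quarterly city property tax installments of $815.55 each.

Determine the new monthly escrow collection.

Hazard insurance = $2,380.32
Earthquake insurance = $2,297.28
City property tax = $815.55 × 4 = $3,262.20
Combined annual = $7,939.80
Base monthly escrow = $7,939.80 / 12 = $661.65
Monthly shortage recovery: $725.16 ÷ 12 = $60.43
Adjusted monthly = $661.65 + $60.43 = $722.08

$722.08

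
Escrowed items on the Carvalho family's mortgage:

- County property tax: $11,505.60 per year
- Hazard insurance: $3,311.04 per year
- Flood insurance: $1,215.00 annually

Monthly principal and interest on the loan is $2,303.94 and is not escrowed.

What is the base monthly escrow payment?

$1,335.97

County property tax = $11,505.60 per year
Hazard insurance = $3,311.04 per year
Flood insurance = $1,215.00 per year
Combined annual = $16,031.64
Monthly = $16,031.64 ÷ 12 = $1,335.97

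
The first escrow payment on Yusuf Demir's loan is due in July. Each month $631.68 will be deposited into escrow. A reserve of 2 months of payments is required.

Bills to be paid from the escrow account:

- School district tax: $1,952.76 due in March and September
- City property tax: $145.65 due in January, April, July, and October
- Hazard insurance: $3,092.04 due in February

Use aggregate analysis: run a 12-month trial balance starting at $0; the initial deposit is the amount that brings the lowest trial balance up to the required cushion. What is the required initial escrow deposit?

Cushion = 2 × $631.68 = $1,263.36
Trial balance (start $0, +$631.68 each month, − disbursements):
  Jul: +$631.68 − $145.65 → $486.03
  Aug: +$631.68 → $1,117.71
  Sep: +$631.68 − $1,952.76 → -$203.37
  Oct: +$631.68 − $145.65 → $282.66
  Nov: +$631.68 → $914.34
  Dec: +$631.68 → $1,546.02
  Jan: +$631.68 − $145.65 → $2,032.05
  Feb: +$631.68 − $3,092.04 → -$428.31
  Mar: +$631.68 − $1,952.76 → -$1,749.39
  Apr: +$631.68 − $145.65 → -$1,263.36
  May: +$631.68 → -$631.68
  Jun: +$631.68 → $0.00
Lowest trial balance = -$1,749.39 (Mar)
Initial deposit = cushion − low point = $1,263.36 − (-$1,749.39) = $3,012.75

$3,012.75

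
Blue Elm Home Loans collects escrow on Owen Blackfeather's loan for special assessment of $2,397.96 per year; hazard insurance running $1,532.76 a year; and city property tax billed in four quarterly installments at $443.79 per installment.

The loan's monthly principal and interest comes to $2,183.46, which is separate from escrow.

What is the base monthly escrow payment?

$475.49

Special assessment — $2,397.96 annually
Hazard insurance — $1,532.76 annually
City property tax — $443.79 × 4 = $1,775.16 annually
Yearly total = $5,705.88
Base monthly escrow = $5,705.88 ÷ 12 = $475.49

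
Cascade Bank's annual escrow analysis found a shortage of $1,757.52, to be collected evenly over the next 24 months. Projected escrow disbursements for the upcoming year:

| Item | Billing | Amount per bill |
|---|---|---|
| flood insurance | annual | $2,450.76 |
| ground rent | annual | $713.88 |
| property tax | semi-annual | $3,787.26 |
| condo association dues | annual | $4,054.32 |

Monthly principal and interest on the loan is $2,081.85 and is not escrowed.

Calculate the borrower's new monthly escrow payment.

$1,306.02

Flood insurance: $2,450.76 per year
Ground rent: $713.88 per year
Property tax: $3,787.26 × 2 = $7,574.52 per year
Condo association dues: $4,054.32 per year
Combined annual = $2,450.76 + $713.88 + $7,574.52 + $4,054.32 = $14,793.48
Monthly escrow = $14,793.48 ÷ 12 = $1,232.79
Shortage per month = $1,757.52 / 24 = $73.23
New monthly escrow = $1,232.79 + $73.23 = $1,306.02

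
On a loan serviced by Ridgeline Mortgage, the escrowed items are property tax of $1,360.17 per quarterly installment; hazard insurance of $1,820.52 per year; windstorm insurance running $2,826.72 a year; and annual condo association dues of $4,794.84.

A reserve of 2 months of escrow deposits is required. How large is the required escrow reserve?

Property tax: $1,360.17 × 4 = $5,440.68 annually
Hazard insurance: $1,820.52 annually
Windstorm insurance: $2,826.72 annually
Condo association dues: $4,794.84 annually
Annual escrow total = $5,440.68 + $1,820.52 + $2,826.72 + $4,794.84 = $14,882.76
Monthly escrow = $14,882.76 / 12 = $1,240.23
Cushion = 2 × $1,240.23 = $2,480.46

$2,480.46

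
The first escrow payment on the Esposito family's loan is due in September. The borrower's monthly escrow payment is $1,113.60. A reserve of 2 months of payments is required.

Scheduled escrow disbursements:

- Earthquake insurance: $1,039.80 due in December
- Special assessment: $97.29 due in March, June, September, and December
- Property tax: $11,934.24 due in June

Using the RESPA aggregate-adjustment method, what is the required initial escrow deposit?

Cushion = 2 × $1,113.60 = $2,227.20
Trial balance (start $0, +$1,113.60 each month, − disbursements):
  Sep: +$1,113.60 − $97.29 → $1,016.31
  Oct: +$1,113.60 → $2,129.91
  Nov: +$1,113.60 → $3,243.51
  Dec: +$1,113.60 − $1,137.09 → $3,220.02
  Jan: +$1,113.60 → $4,333.62
  Feb: +$1,113.60 → $5,447.22
  Mar: +$1,113.60 − $97.29 → $6,463.53
  Apr: +$1,113.60 → $7,577.13
  May: +$1,113.60 → $8,690.73
  Jun: +$1,113.60 − $12,031.53 → -$2,227.20
  Jul: +$1,113.60 → -$1,113.60
  Aug: +$1,113.60 → $0.00
Lowest trial balance = -$2,227.20 (Jun)
Initial deposit = cushion − low point = $2,227.20 − (-$2,227.20) = $4,454.40

$4,454.40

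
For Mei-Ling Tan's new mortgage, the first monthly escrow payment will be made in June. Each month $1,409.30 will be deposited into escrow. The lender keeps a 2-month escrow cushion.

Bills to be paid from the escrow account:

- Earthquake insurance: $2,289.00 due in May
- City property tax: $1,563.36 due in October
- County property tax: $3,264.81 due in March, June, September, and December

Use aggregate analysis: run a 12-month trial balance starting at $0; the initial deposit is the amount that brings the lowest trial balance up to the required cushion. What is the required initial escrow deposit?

Cushion = 2 × $1,409.30 = $2,818.60
Trial balance (start $0, +$1,409.30 each month, − disbursements):
  Jun: +$1,409.30 − $3,264.81 → -$1,855.51
  Jul: +$1,409.30 → -$446.21
  Aug: +$1,409.30 → $963.09
  Sep: +$1,409.30 − $3,264.81 → -$892.42
  Oct: +$1,409.30 − $1,563.36 → -$1,046.48
  Nov: +$1,409.30 → $362.82
  Dec: +$1,409.30 − $3,264.81 → -$1,492.69
  Jan: +$1,409.30 → -$83.39
  Feb: +$1,409.30 → $1,325.91
  Mar: +$1,409.30 − $3,264.81 → -$529.60
  Apr: +$1,409.30 → $879.70
  May: +$1,409.30 − $2,289.00 → $0.00
Lowest trial balance = -$1,855.51 (Jun)
Initial deposit = cushion − low point = $2,818.60 − (-$1,855.51) = $4,674.11

$4,674.11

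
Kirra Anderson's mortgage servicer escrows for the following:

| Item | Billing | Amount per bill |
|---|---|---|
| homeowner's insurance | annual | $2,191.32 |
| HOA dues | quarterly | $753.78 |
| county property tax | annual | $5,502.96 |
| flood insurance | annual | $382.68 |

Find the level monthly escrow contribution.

Homeowner's insurance = $2,191.32 annually
HOA dues = $753.78 × 4 = $3,015.12 annually
County property tax = $5,502.96 annually
Flood insurance = $382.68 annually
Total annual escrow = $2,191.32 + $3,015.12 + $5,502.96 + $382.68 = $11,092.08
Monthly = $11,092.08 / 12 = $924.34

$924.34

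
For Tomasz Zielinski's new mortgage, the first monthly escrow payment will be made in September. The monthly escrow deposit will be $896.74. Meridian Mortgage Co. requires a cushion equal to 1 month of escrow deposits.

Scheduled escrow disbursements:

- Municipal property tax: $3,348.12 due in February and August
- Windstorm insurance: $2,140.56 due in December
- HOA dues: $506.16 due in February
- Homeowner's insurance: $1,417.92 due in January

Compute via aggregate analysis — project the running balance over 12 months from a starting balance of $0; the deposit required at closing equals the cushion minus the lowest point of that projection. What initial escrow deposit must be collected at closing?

$2,929.06

Cushion = 1 × $896.74 = $896.74
Trial balance (start $0, +$896.74 each month, − disbursements):
  Sep: +$896.74 → $896.74
  Oct: +$896.74 → $1,793.48
  Nov: +$896.74 → $2,690.22
  Dec: +$896.74 − $2,140.56 → $1,446.40
  Jan: +$896.74 − $1,417.92 → $925.22
  Feb: +$896.74 − $3,854.28 → -$2,032.32
  Mar: +$896.74 → -$1,135.58
  Apr: +$896.74 → -$238.84
  May: +$896.74 → $657.90
  Jun: +$896.74 → $1,554.64
  Jul: +$896.74 → $2,451.38
  Aug: +$896.74 − $3,348.12 → $0.00
Lowest trial balance = -$2,032.32 (Feb)
Initial deposit = cushion − low point = $896.74 − (-$2,032.32) = $2,929.06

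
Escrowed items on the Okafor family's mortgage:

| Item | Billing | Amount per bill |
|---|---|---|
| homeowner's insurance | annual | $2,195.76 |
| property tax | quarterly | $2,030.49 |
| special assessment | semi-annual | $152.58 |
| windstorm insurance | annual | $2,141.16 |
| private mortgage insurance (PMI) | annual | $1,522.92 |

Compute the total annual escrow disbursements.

Homeowner's insurance — $2,195.76 annually
Property tax — $2,030.49 × 4 = $8,121.96 annually
Special assessment — $152.58 × 2 = $305.16 annually
Windstorm insurance — $2,141.16 annually
Private mortgage insurance (PMI) — $1,522.92 annually
Total annual escrow = $14,286.96

$14,286.96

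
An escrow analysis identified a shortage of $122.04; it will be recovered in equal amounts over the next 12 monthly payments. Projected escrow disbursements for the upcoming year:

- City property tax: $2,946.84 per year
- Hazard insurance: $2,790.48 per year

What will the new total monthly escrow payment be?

City property tax = $2,946.84/yr
Hazard insurance = $2,790.48/yr
Combined annual = $5,737.32
Base monthly escrow = $5,737.32 ÷ 12 = $478.11
Monthly shortage recovery: $122.04 ÷ 12 = $10.17
New monthly escrow = $478.11 + $10.17 = $488.28

$488.28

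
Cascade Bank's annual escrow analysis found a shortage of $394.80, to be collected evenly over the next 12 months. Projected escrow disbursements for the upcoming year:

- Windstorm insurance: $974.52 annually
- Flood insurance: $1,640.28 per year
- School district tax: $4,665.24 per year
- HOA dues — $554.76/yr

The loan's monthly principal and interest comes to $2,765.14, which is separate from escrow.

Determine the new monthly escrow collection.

$685.80

Windstorm insurance = $974.52 annually
Flood insurance = $1,640.28 annually
School district tax = $4,665.24 annually
HOA dues = $554.76 annually
Annual escrow total = $974.52 + $1,640.28 + $4,665.24 + $554.76 = $7,834.80
Base monthly escrow = $7,834.80 ÷ 12 = $652.90
Shortage per month = $394.80 ÷ 12 = $32.90
Adjusted monthly = $652.90 + $32.90 = $685.80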